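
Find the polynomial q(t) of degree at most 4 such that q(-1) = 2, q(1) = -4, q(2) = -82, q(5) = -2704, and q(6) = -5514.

q(t) = -4t^4 - t^3 - 3t^2 - 2t + 6

Write q(t) = at^4 + bt^3 + ct^2 + dt + e. Substituting each data point gives a linear system:
  a - b + c - d + e = 2
  a + b + c + d + e = -4
  16a + 8b + 4c + 2d + e = -82
  625a + 125b + 25c + 5d + e = -2704
  1296a + 216b + 36c + 6d + e = -5514
Solving the system yields a = -4, b = -1, c = -3, d = -2, e = 6.
So q(t) = -4t^4 - t^3 - 3t^2 - 2t + 6.
Check: q(5) = -2704. ✓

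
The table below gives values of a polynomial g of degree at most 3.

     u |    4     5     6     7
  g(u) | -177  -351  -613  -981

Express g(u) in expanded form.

Using the Lagrange interpolation formula with nodes 4, 5, 6, 7:
  L_0(u) = (u - 5)(u - 6)(u - 7) / -6
  L_1(u) = (u - 4)(u - 6)(u - 7) / 2
  L_2(u) = (u - 4)(u - 5)(u - 7) / -2
  L_3(u) = (u - 4)(u - 5)(u - 6) / 6
Then g(u) = -177·L_0(u) - 351·L_1(u) - 613·L_2(u) - 981·L_3(u).
Expanding and collecting terms gives g(u) = -3u^3 + u^2 - 1.
Check: g(5) = -351. ✓

g(u) = -3u^3 + u^2 - 1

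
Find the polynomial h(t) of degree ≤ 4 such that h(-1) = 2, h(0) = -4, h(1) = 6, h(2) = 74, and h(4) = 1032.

Write h(t) = at^4 + bt^3 + ct^2 + dt + e. Substituting each data point gives a linear system:
  a - b + c - d + e = 2
  e = -4
  a + b + c + d + e = 6
  16a + 8b + 4c + 2d + e = 74
  256a + 64b + 16c + 4d + e = 1032
Solving the system yields a = 4, b = -1, c = 4, d = 3, e = -4.
So h(t) = 4t^4 - t^3 + 4t^2 + 3t - 4.
Check: h(4) = 1032. ✓

h(t) = 4t^4 - t^3 + 4t^2 + 3t - 4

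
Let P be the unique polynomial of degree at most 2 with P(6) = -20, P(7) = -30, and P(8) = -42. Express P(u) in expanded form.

Using the Lagrange interpolation formula with nodes 6, 7, 8:
  L_0(u) = (u - 7)(u - 8) / 2
  L_1(u) = (u - 6)(u - 8) / -1
  L_2(u) = (u - 6)(u - 7) / 2
Then P(u) = -20·L_0(u) - 30·L_1(u) - 42·L_2(u).
Expanding and collecting terms gives P(u) = -u^2 + 3u - 2.
Check: P(8) = -42. ✓

P(u) = -u^2 + 3u - 2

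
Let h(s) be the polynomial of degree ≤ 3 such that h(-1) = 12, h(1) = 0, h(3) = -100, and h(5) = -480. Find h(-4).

Forward differences of the values at s = -1, 1, 3, 5:
  h  : 12  0  -100  -480
  Δ  : -12  -100  -380
  Δ^2: -88  -280
  Δ^3: -192
The third differences are constant, confirming degree 3.
Interpolating (Newton forward form) and evaluating at s = -4 gives h(-4) = 285.

285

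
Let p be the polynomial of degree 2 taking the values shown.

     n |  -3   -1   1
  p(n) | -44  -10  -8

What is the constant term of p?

Write p(n) = an^2 + bn + c. Substituting each data point gives a linear system:
  9a - 3b + c = -44
  a - b + c = -10
  a + b + c = -8
Solving the system yields a = -4, b = 1, c = -5.
So p(n) = -4n² + n - 5.
The constant term is -5.

-5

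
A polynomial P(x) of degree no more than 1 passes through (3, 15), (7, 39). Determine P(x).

P(x) = 6x - 3

Using the Lagrange interpolation formula with nodes 3, 7:
  L_0(x) = (x - 7) / -4
  L_1(x) = (x - 3) / 4
Then P(x) = 15·L_0(x) + 39·L_1(x).
Expanding and collecting terms gives P(x) = 6x - 3.
Check: P(7) = 39. ✓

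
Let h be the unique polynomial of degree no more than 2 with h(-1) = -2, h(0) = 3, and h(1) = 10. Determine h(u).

h(u) = u^2 + 6u + 3

Write h(u) = au^2 + bu + c. Substituting each data point gives a linear system:
  a - b + c = -2
  c = 3
  a + b + c = 10
Solving the system yields a = 1, b = 6, c = 3.
So h(u) = u² + 6u + 3.
Check: h(0) = 3. ✓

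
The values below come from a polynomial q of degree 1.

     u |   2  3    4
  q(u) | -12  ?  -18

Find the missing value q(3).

-15

On equispaced nodes a degree-1 polynomial has vanishing second forward difference, so
  q(2) - 2·q(3) + q(4) = 0.
Substituting the known values and solving for q(3):
  -2·q(3) = 30
  q(3) = -15.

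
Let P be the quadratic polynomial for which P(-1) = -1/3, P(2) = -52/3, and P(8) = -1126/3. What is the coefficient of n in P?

1/3

Write P(n) = an^2 + bn + c. Substituting each data point gives a linear system:
  a - b + c = -1/3
  4a + 2b + c = -52/3
  64a + 8b + c = -1126/3
Solving the system yields a = -6, b = 1/3, c = 6.
So P(n) = -6n² + (1/3)n + 6.
The coefficient of n is 1/3.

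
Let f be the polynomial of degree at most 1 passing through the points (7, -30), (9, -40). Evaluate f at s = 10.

Write f(s) = as + b. Substituting each data point gives a linear system:
  7a + b = -30
  9a + b = -40
Solving the system yields a = -5, b = 5.
So f(s) = -5s + 5.
Then f(10) = -45.

-45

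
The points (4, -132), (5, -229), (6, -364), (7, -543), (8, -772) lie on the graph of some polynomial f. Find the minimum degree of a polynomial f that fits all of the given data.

Forward differences of the values at s = 4, 5, 6, 7, 8:
  f  : -132  -229  -364  -543  -772
  Δ  : -97  -135  -179  -229
  Δ^2: -38  -44  -50
  Δ^3: -6  -6
  Δ^4: 0
The third differences are constant (-6) and nonzero, while all higher differences vanish, so the minimal degree is 3.

3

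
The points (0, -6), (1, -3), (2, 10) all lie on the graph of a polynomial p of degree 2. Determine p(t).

Using the Lagrange interpolation formula with nodes 0, 1, 2:
  L_0(t) = (t - 1)(t - 2) / 2
  L_1(t) = t(t - 2) / -1
  L_2(t) = t(t - 1) / 2
Then p(t) = -6·L_0(t) - 3·L_1(t) + 10·L_2(t).
Expanding and collecting terms gives p(t) = 5t^2 - 2t - 6.
Check: p(0) = -6. ✓

p(t) = 5t^2 - 2t - 6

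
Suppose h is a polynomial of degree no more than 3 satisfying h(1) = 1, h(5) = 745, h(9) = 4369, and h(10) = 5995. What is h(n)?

Write h(n) = an^3 + bn^2 + cn + d. Substituting each data point gives a linear system:
  a + b + c + d = 1
  125a + 25b + 5c + d = 745
  729a + 81b + 9c + d = 4369
  1000a + 100b + 10c + d = 5995
Solving the system yields a = 6, b = 0, c = 0, d = -5.
So h(n) = 6n^3 - 5.
Check: h(1) = 1. ✓

h(n) = 6n^3 - 5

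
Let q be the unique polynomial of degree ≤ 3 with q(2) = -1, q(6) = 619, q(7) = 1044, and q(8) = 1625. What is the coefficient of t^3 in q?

Write q(t) = at^3 + bt^2 + ct + d. Substituting each data point gives a linear system:
  8a + 4b + 2c + d = -1
  216a + 36b + 6c + d = 619
  343a + 49b + 7c + d = 1044
  512a + 64b + 8c + d = 1625
Solving the system yields a = 4, b = -6, c = -5, d = 1.
So q(t) = 4t³ - 6t² - 5t + 1.
The leading coefficient is 4.

4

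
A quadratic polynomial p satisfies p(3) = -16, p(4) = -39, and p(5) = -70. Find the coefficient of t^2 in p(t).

-4

Write p(t) = at^2 + bt + c. Substituting each data point gives a linear system:
  9a + 3b + c = -16
  16a + 4b + c = -39
  25a + 5b + c = -70
Solving the system yields a = -4, b = 5, c = 5.
So p(t) = -4t^2 + 5t + 5.
The leading coefficient is -4.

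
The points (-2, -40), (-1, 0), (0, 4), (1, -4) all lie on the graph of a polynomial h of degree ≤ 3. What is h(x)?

h(x) = 4x^3 - 6x^2 - 6x + 4

Using the Lagrange interpolation formula with nodes -2, -1, 0, 1:
  L_0(x) = (x + 1)x(x - 1) / -6
  L_1(x) = (x + 2)x(x - 1) / 2
  L_2(x) = (x + 2)(x + 1)(x - 1) / -2
  L_3(x) = (x + 2)(x + 1)x / 6
Then h(x) = -40·L_0(x) + 0·L_1(x) + 4·L_2(x) - 4·L_3(x).
Expanding and collecting terms gives h(x) = 4x³ - 6x² - 6x + 4.
Check: h(-2) = -40. ✓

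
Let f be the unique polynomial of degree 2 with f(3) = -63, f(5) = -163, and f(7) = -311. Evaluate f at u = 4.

Write f(u) = au^2 + bu + c. Substituting each data point gives a linear system:
  9a + 3b + c = -63
  25a + 5b + c = -163
  49a + 7b + c = -311
Solving the system yields a = -6, b = -2, c = -3.
So f(u) = -6u^2 - 2u - 3.
Then f(4) = -107.

-107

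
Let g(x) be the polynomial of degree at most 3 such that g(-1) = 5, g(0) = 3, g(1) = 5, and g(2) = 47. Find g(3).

165

Forward differences of the values at x = -1, 0, 1, 2:
  g  : 5  3  5  47
  Δ  : -2  2  42
  Δ^2: 4  40
  Δ^3: 36
The third differences are constant, confirming degree 3.
Interpolating (Newton forward form) and evaluating at x = 3 gives g(3) = 165.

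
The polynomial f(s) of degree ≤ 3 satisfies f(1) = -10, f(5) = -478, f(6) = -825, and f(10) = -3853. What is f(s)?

Using the Lagrange interpolation formula with nodes 1, 5, 6, 10:
  L_0(s) = (s - 5)(s - 6)(s - 10) / -180
  L_1(s) = (s - 1)(s - 6)(s - 10) / 20
  L_2(s) = (s - 1)(s - 5)(s - 10) / -20
  L_3(s) = (s - 1)(s - 5)(s - 6) / 180
Then f(s) = -10·L_0(s) - 478·L_1(s) - 825·L_2(s) - 3853·L_3(s).
Expanding and collecting terms gives f(s) = -4s^3 + 2s^2 - 5s - 3.
Check: f(5) = -478. ✓

f(s) = -4s^3 + 2s^2 - 5s - 3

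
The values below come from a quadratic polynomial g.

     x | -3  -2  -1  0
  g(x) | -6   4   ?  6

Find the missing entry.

8

On equispaced nodes a degree-2 polynomial has vanishing third forward difference, so
  - g(-3) + 3·g(-2) - 3·g(-1) + g(0) = 0.
Substituting the known values and solving for g(-1):
  -3·g(-1) = -24
  g(-1) = 8.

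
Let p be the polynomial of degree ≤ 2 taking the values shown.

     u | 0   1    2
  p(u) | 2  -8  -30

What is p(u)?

p(u) = -6u^2 - 4u + 2

Write p(u) = au^2 + bu + c. Substituting each data point gives a linear system:
  c = 2
  a + b + c = -8
  4a + 2b + c = -30
Solving the system yields a = -6, b = -4, c = 2.
So p(u) = -6u^2 - 4u + 2.
Check: p(0) = 2. ✓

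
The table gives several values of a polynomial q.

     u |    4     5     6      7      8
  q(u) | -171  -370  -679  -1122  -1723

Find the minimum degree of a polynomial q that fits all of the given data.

3

Forward differences of the values at u = 4, 5, 6, 7, 8:
  q  : -171  -370  -679  -1122  -1723
  Δ  : -199  -309  -443  -601
  Δ^2: -110  -134  -158
  Δ^3: -24  -24
  Δ^4: 0
The third differences are constant (-24) and nonzero, while all higher differences vanish, so the minimal degree is 3.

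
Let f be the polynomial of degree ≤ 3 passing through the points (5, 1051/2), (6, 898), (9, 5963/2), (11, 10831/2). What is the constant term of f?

Write f(s) = as^3 + bs^2 + cs + d. Substituting each data point gives a linear system:
  125a + 25b + 5c + d = 1051/2
  216a + 36b + 6c + d = 898
  729a + 81b + 9c + d = 5963/2
  1331a + 121b + 11c + d = 10831/2
Solving the system yields a = 4, b = 1/2, c = 3, d = -2.
So f(s) = 4s³ + (1/2)s² + 3s - 2.
The constant term is -2.

-2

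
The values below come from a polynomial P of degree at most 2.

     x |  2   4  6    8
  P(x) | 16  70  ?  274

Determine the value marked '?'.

The 3 known points determine the degree-2 polynomial uniquely.
Write P(x) = ax^2 + bx + c. Substituting each data point gives a linear system:
  4a + 2b + c = 16
  16a + 4b + c = 70
  64a + 8b + c = 274
Solving the system yields a = 4, b = 3, c = -6.
So P(x) = 4x² + 3x - 6.
Then P(6) = 156.

156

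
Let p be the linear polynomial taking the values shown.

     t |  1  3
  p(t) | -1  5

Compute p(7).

17

Using the Lagrange interpolation formula with nodes 1, 3:
  L_0(t) = (t - 3) / -2
  L_1(t) = (t - 1) / 2
Then p(t) = -1·L_0(t) + 5·L_1(t).
Expanding and collecting terms gives p(t) = 3t - 4.
Evaluating at t = 7: p(7) = 17.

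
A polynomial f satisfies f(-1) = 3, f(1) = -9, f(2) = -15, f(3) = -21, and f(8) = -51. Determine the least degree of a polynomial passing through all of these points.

Divided differences on the nodes -1, 1, 2, 3, 8:
  order 0: 3  -9  -15  -21  -51
  order 1: -6  -6  -6  -6
  order 2: 0  0  0
  order 3: 0  0
  order 4: 0
The order-1 divided differences are all -6 (nonzero) and every higher order vanishes, so the data lies on a polynomial of degree exactly 1.

1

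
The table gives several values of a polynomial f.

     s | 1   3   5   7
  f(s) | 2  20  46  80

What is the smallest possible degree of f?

2

Forward differences of the values at s = 1, 3, 5, 7:
  f  : 2  20  46  80
  Δ  : 18  26  34
  Δ^2: 8  8
  Δ^3: 0
The second differences are constant (8) and nonzero, while all higher differences vanish, so the minimal degree is 2.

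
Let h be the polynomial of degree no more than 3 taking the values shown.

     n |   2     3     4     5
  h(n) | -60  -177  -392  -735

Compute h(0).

0

Write h(n) = an^3 + bn^2 + cn + d. Substituting each data point gives a linear system:
  8a + 4b + 2c + d = -60
  27a + 9b + 3c + d = -177
  64a + 16b + 4c + d = -392
  125a + 25b + 5c + d = -735
Solving the system yields a = -5, b = -4, c = -2, d = 0.
So h(n) = -5n^3 - 4n^2 - 2n.
Then h(0) = 0.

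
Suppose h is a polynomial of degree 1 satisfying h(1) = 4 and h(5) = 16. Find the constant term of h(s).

Write h(s) = as + b. Substituting each data point gives a linear system:
  a + b = 4
  5a + b = 16
Solving the system yields a = 3, b = 1.
So h(s) = 3s + 1.
The constant term is 1.

1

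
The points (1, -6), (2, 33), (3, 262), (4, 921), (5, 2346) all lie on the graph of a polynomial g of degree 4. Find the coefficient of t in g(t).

-6

Write g(t) = at^4 + bt^3 + ct^2 + dt + e. Substituting each data point gives a linear system:
  a + b + c + d + e = -6
  16a + 8b + 4c + 2d + e = 33
  81a + 27b + 9c + 3d + e = 262
  256a + 64b + 16c + 4d + e = 921
  625a + 125b + 25c + 5d + e = 2346
Solving the system yields a = 4, b = 0, c = -5, d = -6, e = 1.
So g(t) = 4t^4 - 5t^2 - 6t + 1.
The coefficient of t is -6.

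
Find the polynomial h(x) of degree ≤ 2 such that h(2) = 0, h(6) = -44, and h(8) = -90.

Write h(x) = ax^2 + bx + c. Substituting each data point gives a linear system:
  4a + 2b + c = 0
  36a + 6b + c = -44
  64a + 8b + c = -90
Solving the system yields a = -2, b = 5, c = -2.
So h(x) = -2x² + 5x - 2.
Check: h(6) = -44. ✓

h(x) = -2x^2 + 5x - 2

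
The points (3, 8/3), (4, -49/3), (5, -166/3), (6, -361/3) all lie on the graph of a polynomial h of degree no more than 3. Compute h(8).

-1057/3

Using the Lagrange interpolation formula with nodes 3, 4, 5, 6:
  L_0(t) = (t - 4)(t - 5)(t - 6) / -6
  L_1(t) = (t - 3)(t - 5)(t - 6) / 2
  L_2(t) = (t - 3)(t - 4)(t - 6) / -2
  L_3(t) = (t - 3)(t - 4)(t - 5) / 6
Then h(t) = 8/3·L_0(t) - 49/3·L_1(t) - 166/3·L_2(t) - 361/3·L_3(t).
Expanding and collecting terms gives h(t) = -t³ + 2t² + 4t - 1/3.
Evaluating at t = 8: h(8) = -1057/3.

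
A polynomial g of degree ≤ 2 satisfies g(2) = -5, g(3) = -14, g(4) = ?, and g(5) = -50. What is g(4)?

On equispaced nodes a degree-2 polynomial has vanishing third forward difference, so
  - g(2) + 3·g(3) - 3·g(4) + g(5) = 0.
Substituting the known values and solving for g(4):
  -3·g(4) = 87
  g(4) = -29.

-29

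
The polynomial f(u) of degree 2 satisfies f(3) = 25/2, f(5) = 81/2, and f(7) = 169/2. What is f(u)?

Using the Lagrange interpolation formula with nodes 3, 5, 7:
  L_0(u) = (u - 5)(u - 7) / 8
  L_1(u) = (u - 3)(u - 7) / -4
  L_2(u) = (u - 3)(u - 5) / 8
Then f(u) = 25/2·L_0(u) + 81/2·L_1(u) + 169/2·L_2(u).
Expanding and collecting terms gives f(u) = 2u² - 2u + 1/2.
Check: f(7) = 169/2. ✓

f(u) = 2u^2 - 2u + 1/2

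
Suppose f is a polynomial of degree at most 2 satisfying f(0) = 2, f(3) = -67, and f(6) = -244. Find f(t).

f(t) = -6t^2 - 5t + 2

Using the Lagrange interpolation formula with nodes 0, 3, 6:
  L_0(t) = (t - 3)(t - 6) / 18
  L_1(t) = t(t - 6) / -9
  L_2(t) = t(t - 3) / 18
Then f(t) = 2·L_0(t) - 67·L_1(t) - 244·L_2(t).
Expanding and collecting terms gives f(t) = -6t² - 5t + 2.
Check: f(0) = 2. ✓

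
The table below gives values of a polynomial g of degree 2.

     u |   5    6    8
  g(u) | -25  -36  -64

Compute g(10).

Write g(u) = au^2 + bu + c. Substituting each data point gives a linear system:
  25a + 5b + c = -25
  36a + 6b + c = -36
  64a + 8b + c = -64
Solving the system yields a = -1, b = 0, c = 0.
So g(u) = -u^2.
Then g(10) = -100.

-100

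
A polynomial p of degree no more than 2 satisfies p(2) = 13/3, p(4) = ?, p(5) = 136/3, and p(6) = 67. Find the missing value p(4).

The 3 known points determine the degree-2 polynomial uniquely.
Write p(n) = an^2 + bn + c. Substituting each data point gives a linear system:
  4a + 2b + c = 13/3
  25a + 5b + c = 136/3
  36a + 6b + c = 67
Solving the system yields a = 2, b = -1/3, c = -3.
So p(n) = 2n^2 - (1/3)n - 3.
Then p(4) = 83/3.

83/3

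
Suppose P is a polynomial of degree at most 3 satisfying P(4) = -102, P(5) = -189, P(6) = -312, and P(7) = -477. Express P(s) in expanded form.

Using the Lagrange interpolation formula with nodes 4, 5, 6, 7:
  L_0(s) = (s - 5)(s - 6)(s - 7) / -6
  L_1(s) = (s - 4)(s - 6)(s - 7) / 2
  L_2(s) = (s - 4)(s - 5)(s - 7) / -2
  L_3(s) = (s - 4)(s - 5)(s - 6) / 6
Then P(s) = -102·L_0(s) - 189·L_1(s) - 312·L_2(s) - 477·L_3(s).
Expanding and collecting terms gives P(s) = -s³ - 3s² + s + 6.
Check: P(6) = -312. ✓

P(s) = -s^3 - 3s^2 + s + 6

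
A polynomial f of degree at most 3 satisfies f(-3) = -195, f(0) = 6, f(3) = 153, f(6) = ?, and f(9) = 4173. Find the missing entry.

1218

On equispaced nodes a degree-3 polynomial has vanishing fourth forward difference, so
  f(-3) - 4·f(0) + 6·f(3) - 4·f(6) + f(9) = 0.
Substituting the known values and solving for f(6):
  -4·f(6) = -4872
  f(6) = 1218.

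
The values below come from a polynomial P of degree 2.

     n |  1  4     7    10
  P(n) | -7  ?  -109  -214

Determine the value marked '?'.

The 3 known points determine the degree-2 polynomial uniquely.
Write P(n) = an^2 + bn + c. Substituting each data point gives a linear system:
  a + b + c = -7
  49a + 7b + c = -109
  100a + 10b + c = -214
Solving the system yields a = -2, b = -1, c = -4.
So P(n) = -2n^2 - n - 4.
Then P(4) = -40.

-40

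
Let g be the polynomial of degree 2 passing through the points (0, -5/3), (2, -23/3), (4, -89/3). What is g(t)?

Write g(t) = at^2 + bt + c. Substituting each data point gives a linear system:
  c = -5/3
  4a + 2b + c = -23/3
  16a + 4b + c = -89/3
Solving the system yields a = -2, b = 1, c = -5/3.
So g(t) = -2t² + t - 5/3.
Check: g(0) = -5/3. ✓

g(t) = -2t^2 + t - 5/3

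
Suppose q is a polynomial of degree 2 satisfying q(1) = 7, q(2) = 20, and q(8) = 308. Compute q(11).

Using the Lagrange interpolation formula with nodes 1, 2, 8:
  L_0(n) = (n - 2)(n - 8) / 7
  L_1(n) = (n - 1)(n - 8) / -6
  L_2(n) = (n - 1)(n - 2) / 42
Then q(n) = 7·L_0(n) + 20·L_1(n) + 308·L_2(n).
Expanding and collecting terms gives q(n) = 5n^2 - 2n + 4.
Evaluating at n = 11: q(11) = 587.

587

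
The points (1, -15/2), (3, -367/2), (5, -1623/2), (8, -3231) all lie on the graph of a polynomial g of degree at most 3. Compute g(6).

-1385

Write g(t) = at^3 + bt^2 + ct + d. Substituting each data point gives a linear system:
  a + b + c + d = -15/2
  27a + 9b + 3c + d = -367/2
  125a + 25b + 5c + d = -1623/2
  512a + 64b + 8c + d = -3231
Solving the system yields a = -6, b = -5/2, c = 0, d = 1.
So g(t) = -6t³ - (5/2)t² + 1.
Then g(6) = -1385.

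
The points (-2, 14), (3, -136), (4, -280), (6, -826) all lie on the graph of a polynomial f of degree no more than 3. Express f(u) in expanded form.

Using the Lagrange interpolation formula with nodes -2, 3, 4, 6:
  L_0(u) = (u - 3)(u - 4)(u - 6) / -240
  L_1(u) = (u + 2)(u - 4)(u - 6) / 15
  L_2(u) = (u + 2)(u - 3)(u - 6) / -12
  L_3(u) = (u + 2)(u - 3)(u - 4) / 48
Then f(u) = 14·L_0(u) - 136·L_1(u) - 280·L_2(u) - 826·L_3(u).
Expanding and collecting terms gives f(u) = -3u^3 - 4u^2 - 5u - 4.
Check: f(6) = -826. ✓

f(u) = -3u^3 - 4u^2 - 5u - 4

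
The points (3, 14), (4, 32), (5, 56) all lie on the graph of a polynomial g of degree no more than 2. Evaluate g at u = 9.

Using the Lagrange interpolation formula with nodes 3, 4, 5:
  L_0(u) = (u - 4)(u - 5) / 2
  L_1(u) = (u - 3)(u - 5) / -1
  L_2(u) = (u - 3)(u - 4) / 2
Then g(u) = 14·L_0(u) + 32·L_1(u) + 56·L_2(u).
Expanding and collecting terms gives g(u) = 3u^2 - 3u - 4.
Evaluating at u = 9: g(9) = 212.

212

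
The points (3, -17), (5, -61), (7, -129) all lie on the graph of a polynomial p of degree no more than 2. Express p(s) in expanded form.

p(s) = -3s^2 + 2s + 4

Using the Lagrange interpolation formula with nodes 3, 5, 7:
  L_0(s) = (s - 5)(s - 7) / 8
  L_1(s) = (s - 3)(s - 7) / -4
  L_2(s) = (s - 3)(s - 5) / 8
Then p(s) = -17·L_0(s) - 61·L_1(s) - 129·L_2(s).
Expanding and collecting terms gives p(s) = -3s^2 + 2s + 4.
Check: p(3) = -17. ✓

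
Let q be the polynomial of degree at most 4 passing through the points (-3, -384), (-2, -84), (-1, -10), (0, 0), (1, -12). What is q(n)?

q(n) = -5n^4 - 3n^3 - 6n^2 + 2n

Using the Lagrange interpolation formula with nodes -3, -2, -1, 0, 1:
  L_0(n) = (n + 2)(n + 1)n(n - 1) / 24
  L_1(n) = (n + 3)(n + 1)n(n - 1) / -6
  L_2(n) = (n + 3)(n + 2)n(n - 1) / 4
  L_3(n) = (n + 3)(n + 2)(n + 1)(n - 1) / -6
  L_4(n) = (n + 3)(n + 2)(n + 1)n / 24
Then q(n) = -384·L_0(n) - 84·L_1(n) - 10·L_2(n) + 0·L_3(n) - 12·L_4(n).
Expanding and collecting terms gives q(n) = -5n^4 - 3n^3 - 6n^2 + 2n.
Check: q(-2) = -84. ✓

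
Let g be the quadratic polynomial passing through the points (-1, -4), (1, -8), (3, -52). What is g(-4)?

-73

Using the Lagrange interpolation formula with nodes -1, 1, 3:
  L_0(t) = (t - 1)(t - 3) / 8
  L_1(t) = (t + 1)(t - 3) / -4
  L_2(t) = (t + 1)(t - 1) / 8
Then g(t) = -4·L_0(t) - 8·L_1(t) - 52·L_2(t).
Expanding and collecting terms gives g(t) = -5t^2 - 2t - 1.
Evaluating at t = -4: g(-4) = -73.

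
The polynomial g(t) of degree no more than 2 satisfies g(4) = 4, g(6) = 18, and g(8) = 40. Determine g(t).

Write g(t) = at^2 + bt + c. Substituting each data point gives a linear system:
  16a + 4b + c = 4
  36a + 6b + c = 18
  64a + 8b + c = 40
Solving the system yields a = 1, b = -3, c = 0.
So g(t) = t^2 - 3t.
Check: g(8) = 40. ✓

g(t) = t^2 - 3t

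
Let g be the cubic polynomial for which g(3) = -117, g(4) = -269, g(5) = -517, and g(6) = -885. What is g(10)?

Write g(t) = at^3 + bt^2 + ct + d. Substituting each data point gives a linear system:
  27a + 9b + 3c + d = -117
  64a + 16b + 4c + d = -269
  125a + 25b + 5c + d = -517
  216a + 36b + 6c + d = -885
Solving the system yields a = -4, b = 0, c = -4, d = 3.
So g(t) = -4t³ - 4t + 3.
Then g(10) = -4037.

-4037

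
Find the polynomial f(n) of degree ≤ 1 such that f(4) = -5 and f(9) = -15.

Write f(n) = an + b. Substituting each data point gives a linear system:
  4a + b = -5
  9a + b = -15
Solving the system yields a = -2, b = 3.
So f(n) = -2n + 3.
Check: f(4) = -5. ✓

f(n) = -2n + 3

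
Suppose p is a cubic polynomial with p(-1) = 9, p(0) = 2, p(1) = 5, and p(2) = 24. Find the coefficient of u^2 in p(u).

Write p(u) = au^3 + bu^2 + cu + d. Substituting each data point gives a linear system:
  -a + b - c + d = 9
  d = 2
  a + b + c + d = 5
  8a + 4b + 2c + d = 24
Solving the system yields a = 1, b = 5, c = -3, d = 2.
So p(u) = u^3 + 5u^2 - 3u + 2.
The coefficient of u^2 is 5.

5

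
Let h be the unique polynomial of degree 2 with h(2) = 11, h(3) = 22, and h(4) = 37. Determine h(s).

h(s) = 2s^2 + s + 1

Using the Lagrange interpolation formula with nodes 2, 3, 4:
  L_0(s) = (s - 3)(s - 4) / 2
  L_1(s) = (s - 2)(s - 4) / -1
  L_2(s) = (s - 2)(s - 3) / 2
Then h(s) = 11·L_0(s) + 22·L_1(s) + 37·L_2(s).
Expanding and collecting terms gives h(s) = 2s^2 + s + 1.
Check: h(3) = 22. ✓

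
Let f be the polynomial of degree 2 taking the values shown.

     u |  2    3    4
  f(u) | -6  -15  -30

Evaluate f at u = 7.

-111

Write f(u) = au^2 + bu + c. Substituting each data point gives a linear system:
  4a + 2b + c = -6
  9a + 3b + c = -15
  16a + 4b + c = -30
Solving the system yields a = -3, b = 6, c = -6.
So f(u) = -3u² + 6u - 6.
Then f(7) = -111.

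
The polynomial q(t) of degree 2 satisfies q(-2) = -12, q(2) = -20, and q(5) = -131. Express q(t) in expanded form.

q(t) = -5t^2 - 2t + 4

Write q(t) = at^2 + bt + c. Substituting each data point gives a linear system:
  4a - 2b + c = -12
  4a + 2b + c = -20
  25a + 5b + c = -131
Solving the system yields a = -5, b = -2, c = 4.
So q(t) = -5t^2 - 2t + 4.
Check: q(-2) = -12. ✓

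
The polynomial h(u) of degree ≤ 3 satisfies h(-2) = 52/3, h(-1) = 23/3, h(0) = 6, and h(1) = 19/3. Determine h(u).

Using the Lagrange interpolation formula with nodes -2, -1, 0, 1:
  L_0(u) = (u + 1)u(u - 1) / -6
  L_1(u) = (u + 2)u(u - 1) / 2
  L_2(u) = (u + 2)(u + 1)(u - 1) / -2
  L_3(u) = (u + 2)(u + 1)u / 6
Then h(u) = 52/3·L_0(u) + 23/3·L_1(u) + 6·L_2(u) + 19/3·L_3(u).
Expanding and collecting terms gives h(u) = -u^3 + u^2 + (1/3)u + 6.
Check: h(-2) = 52/3. ✓

h(u) = -u^3 + u^2 + (1/3)u + 6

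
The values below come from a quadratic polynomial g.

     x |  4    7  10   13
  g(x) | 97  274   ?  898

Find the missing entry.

541

On equispaced nodes a degree-2 polynomial has vanishing third forward difference, so
  - g(4) + 3·g(7) - 3·g(10) + g(13) = 0.
Substituting the known values and solving for g(10):
  -3·g(10) = -1623
  g(10) = 541.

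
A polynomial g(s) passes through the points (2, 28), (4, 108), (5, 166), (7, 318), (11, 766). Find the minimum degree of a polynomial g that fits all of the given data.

Divided differences on the nodes 2, 4, 5, 7, 11:
  order 0: 28  108  166  318  766
  order 1: 40  58  76  112
  order 2: 6  6  6
  order 3: 0  0
  order 4: 0
The order-2 divided differences are all 6 (nonzero) and every higher order vanishes, so the data lies on a polynomial of degree exactly 2.

2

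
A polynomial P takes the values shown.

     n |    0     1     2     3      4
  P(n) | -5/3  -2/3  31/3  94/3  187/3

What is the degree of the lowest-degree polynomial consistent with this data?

2

Forward differences of the values at n = 0, 1, 2, 3, 4:
  P  : -5/3  -2/3  31/3  94/3  187/3
  Δ  : 1  11  21  31
  Δ^2: 10  10  10
  Δ^3: 0  0
  Δ^4: 0
The second differences are constant (10) and nonzero, while all higher differences vanish, so the minimal degree is 2.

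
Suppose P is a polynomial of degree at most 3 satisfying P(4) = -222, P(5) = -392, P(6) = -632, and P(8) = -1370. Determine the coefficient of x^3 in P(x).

-2

Write P(x) = ax^3 + bx^2 + cx + d. Substituting each data point gives a linear system:
  64a + 16b + 4c + d = -222
  125a + 25b + 5c + d = -392
  216a + 36b + 6c + d = -632
  512a + 64b + 8c + d = -1370
Solving the system yields a = -2, b = -5, c = -3, d = -2.
So P(x) = -2x^3 - 5x^2 - 3x - 2.
The leading coefficient is -2.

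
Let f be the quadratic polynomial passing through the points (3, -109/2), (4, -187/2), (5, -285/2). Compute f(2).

-51/2

Forward differences of the values at s = 3, 4, 5:
  f  : -109/2  -187/2  -285/2
  Δ  : -39  -49
  Δ^2: -10
The second differences are constant, confirming degree 2.
Interpolating (Newton forward form) and evaluating at s = 2 gives f(2) = -51/2.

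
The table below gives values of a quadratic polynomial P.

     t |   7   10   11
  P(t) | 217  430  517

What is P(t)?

Write P(t) = at^2 + bt + c. Substituting each data point gives a linear system:
  49a + 7b + c = 217
  100a + 10b + c = 430
  121a + 11b + c = 517
Solving the system yields a = 4, b = 3, c = 0.
So P(t) = 4t^2 + 3t.
Check: P(10) = 430. ✓

P(t) = 4t^2 + 3t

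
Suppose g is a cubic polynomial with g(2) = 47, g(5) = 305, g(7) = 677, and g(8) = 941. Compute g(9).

1265

Using the Lagrange interpolation formula with nodes 2, 5, 7, 8:
  L_0(t) = (t - 5)(t - 7)(t - 8) / -90
  L_1(t) = (t - 2)(t - 7)(t - 8) / 18
  L_2(t) = (t - 2)(t - 5)(t - 8) / -10
  L_3(t) = (t - 2)(t - 5)(t - 7) / 18
Then g(t) = 47·L_0(t) + 305·L_1(t) + 677·L_2(t) + 941·L_3(t).
Expanding and collecting terms gives g(t) = t^3 + 6t^2 + 5t + 5.
Evaluating at t = 9: g(9) = 1265.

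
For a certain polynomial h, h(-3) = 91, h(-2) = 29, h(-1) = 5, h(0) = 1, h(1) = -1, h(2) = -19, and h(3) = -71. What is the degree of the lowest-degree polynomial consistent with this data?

Forward differences of the values at x = -3, -2, -1, 0, 1, 2, 3:
  h  : 91  29  5  1  -1  -19  -71
  Δ  : -62  -24  -4  -2  -18  -52
  Δ^2: 38  20  2  -16  -34
  Δ^3: -18  -18  -18  -18
  Δ^4: 0  0  0
  Δ^5: 0  0
  Δ^6: 0
The third differences are constant (-18) and nonzero, while all higher differences vanish, so the minimal degree is 3.

3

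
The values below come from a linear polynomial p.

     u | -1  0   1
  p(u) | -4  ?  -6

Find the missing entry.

On equispaced nodes a degree-1 polynomial has vanishing second forward difference, so
  p(-1) - 2·p(0) + p(1) = 0.
Substituting the known values and solving for p(0):
  -2·p(0) = 10
  p(0) = -5.

-5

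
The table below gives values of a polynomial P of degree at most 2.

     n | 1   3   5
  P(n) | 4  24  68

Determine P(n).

P(n) = 3n^2 - 2n + 3

Write P(n) = an^2 + bn + c. Substituting each data point gives a linear system:
  a + b + c = 4
  9a + 3b + c = 24
  25a + 5b + c = 68
Solving the system yields a = 3, b = -2, c = 3.
So P(n) = 3n² - 2n + 3.
Check: P(3) = 24. ✓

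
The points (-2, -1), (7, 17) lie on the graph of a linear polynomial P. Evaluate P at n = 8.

Using the Lagrange interpolation formula with nodes -2, 7:
  L_0(n) = (n - 7) / -9
  L_1(n) = (n + 2) / 9
Then P(n) = -1·L_0(n) + 17·L_1(n).
Expanding and collecting terms gives P(n) = 2n + 3.
Evaluating at n = 8: P(8) = 19.

19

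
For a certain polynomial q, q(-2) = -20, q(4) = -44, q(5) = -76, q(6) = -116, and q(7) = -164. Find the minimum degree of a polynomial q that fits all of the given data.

2

Divided differences on the nodes -2, 4, 5, 6, 7:
  order 0: -20  -44  -76  -116  -164
  order 1: -4  -32  -40  -48
  order 2: -4  -4  -4
  order 3: 0  0
  order 4: 0
The order-2 divided differences are all -4 (nonzero) and every higher order vanishes, so the data lies on a polynomial of degree exactly 2.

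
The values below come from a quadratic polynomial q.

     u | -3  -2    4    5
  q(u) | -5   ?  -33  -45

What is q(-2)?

The 3 known points determine the degree-2 polynomial uniquely.
Write q(u) = au^2 + bu + c. Substituting each data point gives a linear system:
  9a - 3b + c = -5
  16a + 4b + c = -33
  25a + 5b + c = -45
Solving the system yields a = -1, b = -3, c = -5.
So q(u) = -u^2 - 3u - 5.
Then q(-2) = -3.

-3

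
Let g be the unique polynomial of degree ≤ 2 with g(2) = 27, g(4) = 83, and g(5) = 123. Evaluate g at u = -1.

3

Using the Lagrange interpolation formula with nodes 2, 4, 5:
  L_0(u) = (u - 4)(u - 5) / 6
  L_1(u) = (u - 2)(u - 5) / -2
  L_2(u) = (u - 2)(u - 4) / 3
Then g(u) = 27·L_0(u) + 83·L_1(u) + 123·L_2(u).
Expanding and collecting terms gives g(u) = 4u^2 + 4u + 3.
Evaluating at u = -1: g(-1) = 3.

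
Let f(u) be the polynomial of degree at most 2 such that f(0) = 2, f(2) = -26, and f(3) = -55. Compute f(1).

-7

Using the Lagrange interpolation formula with nodes 0, 2, 3:
  L_0(u) = (u - 2)(u - 3) / 6
  L_1(u) = u(u - 3) / -2
  L_2(u) = u(u - 2) / 3
Then f(u) = 2·L_0(u) - 26·L_1(u) - 55·L_2(u).
Expanding and collecting terms gives f(u) = -5u^2 - 4u + 2.
Evaluating at u = 1: f(1) = -7.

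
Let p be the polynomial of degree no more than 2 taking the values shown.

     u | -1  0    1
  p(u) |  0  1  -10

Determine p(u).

Write p(u) = au^2 + bu + c. Substituting each data point gives a linear system:
  a - b + c = 0
  c = 1
  a + b + c = -10
Solving the system yields a = -6, b = -5, c = 1.
So p(u) = -6u² - 5u + 1.
Check: p(1) = -10. ✓

p(u) = -6u^2 - 5u + 1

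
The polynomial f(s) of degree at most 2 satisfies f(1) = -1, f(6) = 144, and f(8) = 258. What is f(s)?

Using the Lagrange interpolation formula with nodes 1, 6, 8:
  L_0(s) = (s - 6)(s - 8) / 35
  L_1(s) = (s - 1)(s - 8) / -10
  L_2(s) = (s - 1)(s - 6) / 14
Then f(s) = -1·L_0(s) + 144·L_1(s) + 258·L_2(s).
Expanding and collecting terms gives f(s) = 4s^2 + s - 6.
Check: f(8) = 258. ✓

f(s) = 4s^2 + s - 6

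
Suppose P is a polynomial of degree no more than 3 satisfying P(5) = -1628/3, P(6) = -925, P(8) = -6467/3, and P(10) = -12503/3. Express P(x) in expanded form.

Using the Lagrange interpolation formula with nodes 5, 6, 8, 10:
  L_0(x) = (x - 6)(x - 8)(x - 10) / -15
  L_1(x) = (x - 5)(x - 8)(x - 10) / 8
  L_2(x) = (x - 5)(x - 6)(x - 10) / -12
  L_3(x) = (x - 5)(x - 6)(x - 8) / 40
Then P(x) = -1628/3·L_0(x) - 925·L_1(x) - 6467/3·L_2(x) - 12503/3·L_3(x).
Expanding and collecting terms gives P(x) = -4x³ - (5/3)x² - 1.
Check: P(5) = -1628/3. ✓

P(x) = -4x^3 - (5/3)x^2 - 1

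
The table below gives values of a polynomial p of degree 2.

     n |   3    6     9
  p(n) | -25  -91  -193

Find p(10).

Using the Lagrange interpolation formula with nodes 3, 6, 9:
  L_0(n) = (n - 6)(n - 9) / 18
  L_1(n) = (n - 3)(n - 9) / -9
  L_2(n) = (n - 3)(n - 6) / 18
Then p(n) = -25·L_0(n) - 91·L_1(n) - 193·L_2(n).
Expanding and collecting terms gives p(n) = -2n² - 4n + 5.
Evaluating at n = 10: p(10) = -235.

-235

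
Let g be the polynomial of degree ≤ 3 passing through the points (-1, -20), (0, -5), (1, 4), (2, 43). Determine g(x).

g(x) = 6x^3 - 3x^2 + 6x - 5

Write g(x) = ax^3 + bx^2 + cx + d. Substituting each data point gives a linear system:
  -a + b - c + d = -20
  d = -5
  a + b + c + d = 4
  8a + 4b + 2c + d = 43
Solving the system yields a = 6, b = -3, c = 6, d = -5.
So g(x) = 6x³ - 3x² + 6x - 5.
Check: g(-1) = -20. ✓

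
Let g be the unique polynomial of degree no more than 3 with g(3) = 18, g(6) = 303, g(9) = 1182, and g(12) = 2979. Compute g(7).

Write g(u) = au^3 + bu^2 + cu + d. Substituting each data point gives a linear system:
  27a + 9b + 3c + d = 18
  216a + 36b + 6c + d = 303
  729a + 81b + 9c + d = 1182
  1728a + 144b + 12c + d = 2979
Solving the system yields a = 2, b = -3, c = -4, d = 3.
So g(u) = 2u^3 - 3u^2 - 4u + 3.
Then g(7) = 514.

514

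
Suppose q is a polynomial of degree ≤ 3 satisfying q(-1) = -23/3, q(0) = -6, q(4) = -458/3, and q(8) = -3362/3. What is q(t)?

Write q(t) = at^3 + bt^2 + ct + d. Substituting each data point gives a linear system:
  -a + b - c + d = -23/3
  d = -6
  64a + 16b + 4c + d = -458/3
  512a + 64b + 8c + d = -3362/3
Solving the system yields a = -2, b = -5/3, c = 2, d = -6.
So q(t) = -2t^3 - (5/3)t^2 + 2t - 6.
Check: q(4) = -458/3. ✓

q(t) = -2t^3 - (5/3)t^2 + 2t - 6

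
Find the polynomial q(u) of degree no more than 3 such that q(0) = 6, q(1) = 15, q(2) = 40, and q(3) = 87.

Using the Lagrange interpolation formula with nodes 0, 1, 2, 3:
  L_0(u) = (u - 1)(u - 2)(u - 3) / -6
  L_1(u) = u(u - 2)(u - 3) / 2
  L_2(u) = u(u - 1)(u - 3) / -2
  L_3(u) = u(u - 1)(u - 2) / 6
Then q(u) = 6·L_0(u) + 15·L_1(u) + 40·L_2(u) + 87·L_3(u).
Expanding and collecting terms gives q(u) = u^3 + 5u^2 + 3u + 6.
Check: q(3) = 87. ✓

q(u) = u^3 + 5u^2 + 3u + 6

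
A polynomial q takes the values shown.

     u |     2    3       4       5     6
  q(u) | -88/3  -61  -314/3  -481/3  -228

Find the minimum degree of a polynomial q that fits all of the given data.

Forward differences of the values at u = 2, 3, 4, 5, 6:
  q  : -88/3  -61  -314/3  -481/3  -228
  Δ  : -95/3  -131/3  -167/3  -203/3
  Δ^2: -12  -12  -12
  Δ^3: 0  0
  Δ^4: 0
The second differences are constant (-12) and nonzero, while all higher differences vanish, so the minimal degree is 2.

2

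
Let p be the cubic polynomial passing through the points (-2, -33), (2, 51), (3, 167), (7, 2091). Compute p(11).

8079

Using the Lagrange interpolation formula with nodes -2, 2, 3, 7:
  L_0(u) = (u - 2)(u - 3)(u - 7) / -180
  L_1(u) = (u + 2)(u - 3)(u - 7) / 20
  L_2(u) = (u + 2)(u - 2)(u - 7) / -20
  L_3(u) = (u + 2)(u - 2)(u - 3) / 180
Then p(u) = -33·L_0(u) + 51·L_1(u) + 167·L_2(u) + 2091·L_3(u).
Expanding and collecting terms gives p(u) = 6u³ + u² - 3u + 5.
Evaluating at u = 11: p(11) = 8079.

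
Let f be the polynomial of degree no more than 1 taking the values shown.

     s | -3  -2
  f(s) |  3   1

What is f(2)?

-7

Write f(s) = as + b. Substituting each data point gives a linear system:
  -3a + b = 3
  -2a + b = 1
Solving the system yields a = -2, b = -3.
So f(s) = -2s - 3.
Then f(2) = -7.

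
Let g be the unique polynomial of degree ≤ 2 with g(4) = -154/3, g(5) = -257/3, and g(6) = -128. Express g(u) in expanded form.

Write g(u) = au^2 + bu + c. Substituting each data point gives a linear system:
  16a + 4b + c = -154/3
  25a + 5b + c = -257/3
  36a + 6b + c = -128
Solving the system yields a = -4, b = 5/3, c = 6.
So g(u) = -4u² + (5/3)u + 6.
Check: g(4) = -154/3. ✓

g(u) = -4u^2 + (5/3)u + 6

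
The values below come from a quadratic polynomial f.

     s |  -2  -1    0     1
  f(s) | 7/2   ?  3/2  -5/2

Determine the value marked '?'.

The 3 known points determine the degree-2 polynomial uniquely.
Write f(s) = as^2 + bs + c. Substituting each data point gives a linear system:
  4a - 2b + c = 7/2
  c = 3/2
  a + b + c = -5/2
Solving the system yields a = -1, b = -3, c = 3/2.
So f(s) = -s² - 3s + 3/2.
Then f(-1) = 7/2.

7/2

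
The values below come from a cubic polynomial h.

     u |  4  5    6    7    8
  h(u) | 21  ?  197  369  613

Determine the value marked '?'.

85

The 4 known points determine the degree-3 polynomial uniquely.
Write h(u) = au^3 + bu^2 + cu + d. Substituting each data point gives a linear system:
  64a + 16b + 4c + d = 21
  216a + 36b + 6c + d = 197
  343a + 49b + 7c + d = 369
  512a + 64b + 8c + d = 613
Solving the system yields a = 2, b = -6, c = -4, d = 5.
So h(u) = 2u^3 - 6u^2 - 4u + 5.
Then h(5) = 85.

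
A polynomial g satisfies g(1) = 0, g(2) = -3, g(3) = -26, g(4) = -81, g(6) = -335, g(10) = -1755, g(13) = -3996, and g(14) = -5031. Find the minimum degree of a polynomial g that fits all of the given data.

3

Divided differences on the nodes 1, 2, 3, 4, 6, 10, 13, 14:
  order 0: 0  -3  -26  -81  -335  -1755  -3996  -5031
  order 1: -3  -23  -55  -127  -355  -747  -1035
  order 2: -10  -16  -24  -38  -56  -72
  order 3: -2  -2  -2  -2  -2
  order 4: 0  0  0  0
  order 5: 0  0  0
  order 6: 0  0
  order 7: 0
The order-3 divided differences are all -2 (nonzero) and every higher order vanishes, so the data lies on a polynomial of degree exactly 3.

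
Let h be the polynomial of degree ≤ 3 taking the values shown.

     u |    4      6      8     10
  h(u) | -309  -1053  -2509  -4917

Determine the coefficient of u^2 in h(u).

Write h(u) = au^3 + bu^2 + cu + d. Substituting each data point gives a linear system:
  64a + 16b + 4c + d = -309
  216a + 36b + 6c + d = -1053
  512a + 64b + 8c + d = -2509
  1000a + 100b + 10c + d = -4917
Solving the system yields a = -5, b = 1, c = -2, d = 3.
So h(u) = -5u^3 + u^2 - 2u + 3.
The coefficient of u^2 is 1.

1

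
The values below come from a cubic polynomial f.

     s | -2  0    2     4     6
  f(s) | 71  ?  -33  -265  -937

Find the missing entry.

-1

The 4 known points determine the degree-3 polynomial uniquely.
Write f(s) = as^3 + bs^2 + cs + d. Substituting each data point gives a linear system:
  -8a + 4b - 2c + d = 71
  8a + 4b + 2c + d = -33
  64a + 16b + 4c + d = -265
  216a + 36b + 6c + d = -937
Solving the system yields a = -5, b = 5, c = -6, d = -1.
So f(s) = -5s^3 + 5s^2 - 6s - 1.
Then f(0) = -1.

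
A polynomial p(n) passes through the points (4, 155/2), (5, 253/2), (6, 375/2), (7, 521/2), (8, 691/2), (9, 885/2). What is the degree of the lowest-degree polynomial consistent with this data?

Forward differences of the values at n = 4, 5, 6, 7, 8, 9:
  p  : 155/2  253/2  375/2  521/2  691/2  885/2
  Δ  : 49  61  73  85  97
  Δ^2: 12  12  12  12
  Δ^3: 0  0  0
  Δ^4: 0  0
  Δ^5: 0
The second differences are constant (12) and nonzero, while all higher differences vanish, so the minimal degree is 2.

2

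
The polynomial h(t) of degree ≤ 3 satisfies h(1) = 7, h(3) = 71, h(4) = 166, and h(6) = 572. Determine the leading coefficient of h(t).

3

Write h(t) = at^3 + bt^2 + ct + d. Substituting each data point gives a linear system:
  a + b + c + d = 7
  27a + 9b + 3c + d = 71
  64a + 16b + 4c + d = 166
  216a + 36b + 6c + d = 572
Solving the system yields a = 3, b = -3, c = 5, d = 2.
So h(t) = 3t³ - 3t² + 5t + 2.
The leading coefficient is 3.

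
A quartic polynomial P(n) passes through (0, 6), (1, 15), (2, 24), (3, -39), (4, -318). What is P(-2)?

-84

Forward differences of the values at n = 0, 1, 2, 3, 4:
  P  : 6  15  24  -39  -318
  Δ  : 9  9  -63  -279
  Δ^2: 0  -72  -216
  Δ^3: -72  -144
  Δ^4: -72
The fourth differences are constant, confirming degree 4.
Interpolating (Newton forward form) and evaluating at n = -2 gives P(-2) = -84.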